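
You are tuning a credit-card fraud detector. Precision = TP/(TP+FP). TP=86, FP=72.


Precision = TP/(TP+FP)
= 86/(86+72)
= 86/158 = 54.43%

54.43%


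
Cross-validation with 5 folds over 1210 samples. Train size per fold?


Fold size = 1210/5 = 242
Training per fold = 1210 - 242 = 968

968


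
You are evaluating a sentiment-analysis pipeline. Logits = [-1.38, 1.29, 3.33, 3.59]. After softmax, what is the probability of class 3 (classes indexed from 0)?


Exponentials: e^-1.38=0.2516, e^1.29=3.6328, e^3.33=27.9383, e^3.59=36.2341
Sum = 68.0568
Softmax = [0.0037, 0.0534, 0.4105, 0.5324]
p[3] = 36.2341/68.0568 = 0.5324

0.5324


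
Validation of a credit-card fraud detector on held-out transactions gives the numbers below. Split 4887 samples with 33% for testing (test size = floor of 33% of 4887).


Test = ⌊4887·33/100⌋ = 1612
Train = 4887 - 1612 = 3275

Train: 3275, Test: 1612


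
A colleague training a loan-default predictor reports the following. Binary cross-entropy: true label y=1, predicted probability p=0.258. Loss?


BCE = -[y·ln(p) + (1-y)·ln(1-p)]
= -1·ln(0.258) - 0
= -ln(0.258) = 1.3548

1.3548


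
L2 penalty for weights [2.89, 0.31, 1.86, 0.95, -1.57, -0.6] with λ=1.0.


‖w‖₂² = (2.89)² + (0.31)² + (1.86)² + (0.95)² + (-1.57)² + (-0.6)²
     = 8.3521 + 0.0961 + 3.4596 + 0.9025 + 2.4649 + 0.36
     = 15.6352
λ·‖w‖₂² = 1.0·15.6352 = 15.6352

15.6352


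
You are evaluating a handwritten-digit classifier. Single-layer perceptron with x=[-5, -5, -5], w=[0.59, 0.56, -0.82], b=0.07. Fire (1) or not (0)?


z = (-5)·(0.59) + (-5)·(0.56) + (-5)·(-0.82) + 0.07
  = -1.58
step(z) = 0 (z<0)

0


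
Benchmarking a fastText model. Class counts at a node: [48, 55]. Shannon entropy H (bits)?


Probabilities: [48/103, 55/103] ≈ [0.466, 0.534]
H = -((48/103)·log₂(48/103) + (55/103)·log₂(55/103))
  = 0.9967 bits

0.9967 bits


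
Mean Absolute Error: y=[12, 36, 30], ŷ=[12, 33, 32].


Absolute errors: |12-12|=0, |36-33|=3, |30-32|=2
Sum = 5
MAE = 5/3 = 5/3

5/3


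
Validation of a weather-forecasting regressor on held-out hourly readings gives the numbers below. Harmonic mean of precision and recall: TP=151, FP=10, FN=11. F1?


Precision = 151/161 = 0.9379
Recall = 151/162 = 0.9321
F1 = 2·P·R/(P+R) = 2·TP/(2·TP+FP+FN) = 302/(302+10+11) = 302/323 = 0.935

0.935


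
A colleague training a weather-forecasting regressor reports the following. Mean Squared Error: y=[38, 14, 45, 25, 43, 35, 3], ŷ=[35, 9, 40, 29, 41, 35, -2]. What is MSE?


Squared errors: (38-35)²=9, (14-9)²=25, (45-40)²=25, (25-29)²=16, (43-41)²=4, (35-35)²=0, (3+ 2)²=25
Sum = 104
MSE = 104/7 = 104/7

104/7


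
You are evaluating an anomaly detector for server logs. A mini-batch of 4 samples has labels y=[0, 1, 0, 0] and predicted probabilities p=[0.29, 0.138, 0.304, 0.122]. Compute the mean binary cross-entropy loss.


L[0] = -ln(1-0.29) = -ln(0.71) = 0.3425
L[1] = -ln(0.138) = 1.9805
L[2] = -ln(1-0.304) = -ln(0.696) = 0.3624
L[3] = -ln(1-0.122) = -ln(0.878) = 0.1301
mean = (0.3425 + 1.9805 + 0.3624 + 0.1301)/4 = 0.7039

0.7039


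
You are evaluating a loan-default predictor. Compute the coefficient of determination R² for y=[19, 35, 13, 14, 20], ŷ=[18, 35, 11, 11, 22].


ȳ = 20.2
SS_res = Σ(y-ŷ)² = 18
SS_tot = Σ(y-ȳ)² = 310.8
R² = 1 - SS_res/SS_tot = 1 - 0.0579 = 0.9421

0.9421


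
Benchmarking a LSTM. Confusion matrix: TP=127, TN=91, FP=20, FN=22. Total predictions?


Total = TP + TN + FP + FN
= 127 + 91 + 20 + 22
= 260
(Predicted positive: 147, predicted negative: 113)

260


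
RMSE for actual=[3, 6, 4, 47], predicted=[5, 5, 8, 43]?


MSE = 37/4 = 9.25
RMSE = √(37/4) = 3.0414

3.0414


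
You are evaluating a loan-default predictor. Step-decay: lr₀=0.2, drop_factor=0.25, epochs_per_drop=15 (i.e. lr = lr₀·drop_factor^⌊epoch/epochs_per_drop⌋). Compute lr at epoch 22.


n_drops = ⌊22/15⌋ = 1
lr = 0.2·0.25^1 = 0.2·0.25 = 0.05

0.05


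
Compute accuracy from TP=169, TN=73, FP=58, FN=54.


Accuracy = (TP+TN)/(TP+TN+FP+FN)
= (169+73)/(354)
= 242/354 = 68.36%

68.36%


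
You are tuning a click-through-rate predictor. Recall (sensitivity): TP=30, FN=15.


Recall = TP/(TP+FN)
= 30/(30+15)
= 30/45 = 66.67%

66.67%


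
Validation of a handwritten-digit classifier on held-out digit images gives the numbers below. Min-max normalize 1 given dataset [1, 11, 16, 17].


min=1, max=17
(1-1)/(17-1) = 0/16 = 0.0

0.0


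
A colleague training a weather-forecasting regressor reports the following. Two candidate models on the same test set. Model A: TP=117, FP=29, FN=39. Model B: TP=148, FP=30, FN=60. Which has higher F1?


Model A: P=117/146=0.8014, R=117/156=0.75, F1=2PR/(P+R)=2TP/(2TP+FP+FN)=234/302=0.7748
Model B: P=148/178=0.8315, R=148/208=0.7115, F1=2PR/(P+R)=2TP/(2TP+FP+FN)=296/386=0.7668
0.7748 > 0.7668 → Model A

Model A


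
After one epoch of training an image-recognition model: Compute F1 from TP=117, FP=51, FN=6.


Precision = 117/168 = 0.6964
Recall = 117/123 = 0.9512
F1 = 2·P·R/(P+R) = 2·TP/(2·TP+FP+FN) = 234/(234+51+6) = 234/291 = 0.8041

0.8041


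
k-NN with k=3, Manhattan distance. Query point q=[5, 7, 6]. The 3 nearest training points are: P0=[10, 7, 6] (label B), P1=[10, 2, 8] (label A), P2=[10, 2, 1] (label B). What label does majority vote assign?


d(q,P0) = 5  (label B)
d(q,P1) = 12  (label A)
d(q,P2) = 15  (label B)
Votes: A=1, B=2
Majority → B

B


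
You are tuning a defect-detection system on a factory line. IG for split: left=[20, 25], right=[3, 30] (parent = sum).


Parent = [23, 55], H_parent = 0.8749
H_left = 0.9911 (n=45), H_right = 0.4395 (n=33)
H_children = (45/78)·0.9911 + (33/78)·0.4395 = 0.7577
IG = 0.8749 - 0.7577 = 0.1172

0.1172


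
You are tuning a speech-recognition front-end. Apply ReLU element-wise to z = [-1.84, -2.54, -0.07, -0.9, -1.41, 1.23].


ReLU(-1.84) = max(0, -1.84) = 0.0
ReLU(-2.54) = max(0, -2.54) = 0.0
ReLU(-0.07) = max(0, -0.07) = 0.0
ReLU(-0.9) = max(0, -0.9) = 0.0
ReLU(-1.41) = max(0, -1.41) = 0.0
ReLU(1.23) = max(0, 1.23) = 1.23
result = [0.0, 0.0, 0.0, 0.0, 0.0, 1.23]

[0.0, 0.0, 0.0, 0.0, 0.0, 1.23]


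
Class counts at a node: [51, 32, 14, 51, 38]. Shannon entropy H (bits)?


Probabilities: [51/186, 32/186, 14/186, 51/186, 38/186] ≈ [0.2742, 0.172, 0.0753, 0.2742, 0.2043]
H = -((51/186)·log₂(51/186) + (32/186)·log₂(32/186) + (14/186)·log₂(14/186) + (51/186)·log₂(51/186) + (38/186)·log₂(38/186))
  = 2.2095 bits

2.2095 bits


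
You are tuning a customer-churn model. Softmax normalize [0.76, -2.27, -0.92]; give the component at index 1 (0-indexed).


Exponentials: e^0.76=2.1383, e^-2.27=0.1033, e^-0.92=0.3985
Sum = 2.6401
Softmax = [0.8099, 0.0391, 0.1509]
p[1] = 0.1033/2.6401 = 0.0391

0.0391


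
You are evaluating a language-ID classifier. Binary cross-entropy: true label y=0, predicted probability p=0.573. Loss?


BCE = -[y·ln(p) + (1-y)·ln(1-p)]
= -0 - 1·ln(1-0.573)
= -ln(0.427) = 0.851

0.851


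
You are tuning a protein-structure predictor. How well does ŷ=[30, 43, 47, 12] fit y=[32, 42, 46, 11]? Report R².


ȳ = 32.75
SS_res = Σ(y-ŷ)² = 7
SS_tot = Σ(y-ȳ)² = 734.75
R² = 1 - SS_res/SS_tot = 1 - 0.0095 = 0.9905

0.9905


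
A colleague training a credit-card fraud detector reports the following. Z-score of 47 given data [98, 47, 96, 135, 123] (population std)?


μ = 99.8, σ = 30.2747
z = (47 - 99.8)/30.2747 = -1.744

-1.744


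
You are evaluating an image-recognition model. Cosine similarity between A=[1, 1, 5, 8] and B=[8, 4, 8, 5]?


A·B = 1·8 + 1·4 + 5·8 + 8·5 = 92
‖A‖ = √91 = 9.5394, ‖B‖ = √169 = 13
cos = 92/(√91·√169) = 92/√15379 = 0.7419

0.7419


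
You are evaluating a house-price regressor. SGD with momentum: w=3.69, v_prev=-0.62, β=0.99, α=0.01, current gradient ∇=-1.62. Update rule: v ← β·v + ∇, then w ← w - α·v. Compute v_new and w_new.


v_new = 0.99·-0.62 - 1.62 = -0.6138 - 1.62 = -2.2338
w_new = 3.69 - 0.01·-2.2338 = 3.69 + 0.022338 = 3.712338

v_new=-2.2338, w_new=3.712338


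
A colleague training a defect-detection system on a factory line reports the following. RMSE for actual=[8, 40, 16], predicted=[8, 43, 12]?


MSE = 25/3 = 8.3333
RMSE = √(25/3) = 2.8868

2.8868


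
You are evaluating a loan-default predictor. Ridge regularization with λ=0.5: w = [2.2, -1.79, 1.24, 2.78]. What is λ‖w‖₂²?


‖w‖₂² = (2.2)² + (-1.79)² + (1.24)² + (2.78)²
     = 4.84 + 3.2041 + 1.5376 + 7.7284
     = 17.3101
λ·‖w‖₂² = 0.5·17.3101 = 8.65505

8.65505


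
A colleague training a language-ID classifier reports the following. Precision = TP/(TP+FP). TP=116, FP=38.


Precision = TP/(TP+FP)
= 116/(116+38)
= 116/154 = 75.32%

75.32%


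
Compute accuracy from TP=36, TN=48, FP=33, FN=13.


Accuracy = (TP+TN)/(TP+TN+FP+FN)
= (36+48)/(130)
= 84/130 = 64.62%

64.62%


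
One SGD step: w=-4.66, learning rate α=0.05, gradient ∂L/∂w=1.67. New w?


w_new = w - α·∇
= -4.66 - 0.05·1.67
= -4.66 - 0.0835
= -4.7435

-4.7435


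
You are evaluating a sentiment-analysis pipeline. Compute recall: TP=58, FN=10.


Recall = TP/(TP+FN)
= 58/(58+10)
= 58/68 = 85.29%

85.29%


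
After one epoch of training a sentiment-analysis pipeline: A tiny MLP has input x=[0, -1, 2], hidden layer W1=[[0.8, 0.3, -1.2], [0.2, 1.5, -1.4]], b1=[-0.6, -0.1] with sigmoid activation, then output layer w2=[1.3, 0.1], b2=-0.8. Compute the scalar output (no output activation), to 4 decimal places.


z1[0] = (0.8)·(0) + (0.3)·(-1) + (-1.2)·(2) - 0.6 = -3.3
z1[1] = (0.2)·(0) + (1.5)·(-1) + (-1.4)·(2) - 0.1 = -4.4
h = sigmoid(z1) = [0.0356, 0.0121]
output = (1.3)·(0.0356) + (0.1)·(0.0121) - 0.8 = -0.7525

-0.7525


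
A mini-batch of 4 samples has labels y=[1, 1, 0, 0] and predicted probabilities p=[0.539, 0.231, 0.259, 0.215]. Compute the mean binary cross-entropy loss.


L[0] = -ln(0.539) = 0.618
L[1] = -ln(0.231) = 1.4653
L[2] = -ln(1-0.259) = -ln(0.741) = 0.2998
L[3] = -ln(1-0.215) = -ln(0.785) = 0.2421
mean = (0.618 + 1.4653 + 0.2998 + 0.2421)/4 = 0.6563

0.6563


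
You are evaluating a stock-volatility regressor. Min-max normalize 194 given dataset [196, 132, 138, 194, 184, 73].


min=73, max=196
(194-73)/(196-73) = 121/123 = 0.9837

0.9837


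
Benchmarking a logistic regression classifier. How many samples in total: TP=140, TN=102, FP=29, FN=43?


Total = TP + TN + FP + FN
= 140 + 102 + 29 + 43
= 314
(Predicted positive: 169, predicted negative: 145)

314


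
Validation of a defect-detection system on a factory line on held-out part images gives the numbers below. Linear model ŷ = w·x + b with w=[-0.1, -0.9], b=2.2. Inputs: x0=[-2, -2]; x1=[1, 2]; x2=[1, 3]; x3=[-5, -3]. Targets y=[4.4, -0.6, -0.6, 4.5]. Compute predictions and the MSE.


ŷ0 = (-0.1)·(-2) + (-0.9)·(-2) + 2.2 = 4.2
ŷ1 = (-0.1)·(1) + (-0.9)·(2) + 2.2 = 0.3
ŷ2 = (-0.1)·(1) + (-0.9)·(3) + 2.2 = -0.6
ŷ3 = (-0.1)·(-5) + (-0.9)·(-3) + 2.2 = 5.4
errors² = [0.04, 0.81, 0.0, 0.81]
MSE = 1.6600/4 = 0.415

0.415


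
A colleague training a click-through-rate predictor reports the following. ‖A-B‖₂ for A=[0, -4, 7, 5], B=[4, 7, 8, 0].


d = √((0-4)² + (-4-7)² + (7-8)² + (5-0)²)
  = √(16 + 121 + 1 + 25)
  = √163 = 12.7671

12.7671


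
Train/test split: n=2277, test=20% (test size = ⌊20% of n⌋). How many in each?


Test = ⌊2277·20/100⌋ = 455
Train = 2277 - 455 = 1822

Train: 1822, Test: 455


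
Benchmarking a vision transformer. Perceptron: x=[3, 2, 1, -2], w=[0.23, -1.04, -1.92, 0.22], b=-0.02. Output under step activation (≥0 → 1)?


z = (3)·(0.23) + (2)·(-1.04) + (1)·(-1.92) + (-2)·(0.22) - 0.02
  = -3.77
step(z) = 0 (z<0)

0


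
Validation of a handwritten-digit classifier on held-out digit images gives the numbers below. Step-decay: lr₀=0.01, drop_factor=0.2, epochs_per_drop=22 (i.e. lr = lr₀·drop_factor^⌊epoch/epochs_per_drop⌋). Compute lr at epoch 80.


n_drops = ⌊80/22⌋ = 3
lr = 0.01·0.2^3 = 0.01·0.008 = 0.00008

0.00008


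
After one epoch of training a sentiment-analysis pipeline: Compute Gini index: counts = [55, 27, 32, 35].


Probabilities: [55/149, 27/149, 32/149, 35/149] ≈ [0.3691, 0.1812, 0.2148, 0.2349]
Σpᵢ² = (3025 + 729 + 1024 + 1225)/149² = 6003/22201
Gini = 1 - Σpᵢ² = 1 - 6003/22201 = 0.7296

0.7296


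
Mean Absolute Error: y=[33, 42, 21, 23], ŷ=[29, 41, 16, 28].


Absolute errors: |33-29|=4, |42-41|=1, |21-16|=5, |23-28|=5
Sum = 15
MAE = 15/4 = 15/4

15/4


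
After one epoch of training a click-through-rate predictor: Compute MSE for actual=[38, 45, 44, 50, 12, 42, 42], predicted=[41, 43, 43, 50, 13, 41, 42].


Squared errors: (38-41)²=9, (45-43)²=4, (44-43)²=1, (50-50)²=0, (12-13)²=1, (42-41)²=1, (42-42)²=0
Sum = 16
MSE = 16/7 = 16/7

16/7


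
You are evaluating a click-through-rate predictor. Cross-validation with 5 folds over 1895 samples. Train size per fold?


Fold size = 1895/5 = 379
Training per fold = 1895 - 379 = 1516

1516


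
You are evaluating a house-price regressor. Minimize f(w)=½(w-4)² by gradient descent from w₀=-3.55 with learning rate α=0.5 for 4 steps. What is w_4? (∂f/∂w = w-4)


step 1: grad = -3.55-4 = -7.55; w = -3.55 - 0.5·(-7.55) = 0.225
step 2: grad = 0.225-4 = -3.775; w = 0.225 - 0.5·(-3.775) = 2.1125
step 3: grad = 2.1125-4 = -1.8875; w = 2.1125 - 0.5·(-1.8875) = 3.05625
step 4: grad = 3.05625-4 = -0.94375; w = 3.05625 - 0.5·(-0.94375) = 3.528125

3.528125


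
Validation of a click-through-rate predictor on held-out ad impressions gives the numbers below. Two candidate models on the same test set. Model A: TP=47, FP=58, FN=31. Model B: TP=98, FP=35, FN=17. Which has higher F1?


Model A: P=47/105=0.4476, R=47/78=0.6026, F1=2PR/(P+R)=2TP/(2TP+FP+FN)=94/183=0.5137
Model B: P=98/133=0.7368, R=98/115=0.8522, F1=2PR/(P+R)=2TP/(2TP+FP+FN)=196/248=0.7903
0.5137 < 0.7903 → Model B

Model B


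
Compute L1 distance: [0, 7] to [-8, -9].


d = |0+ 8| + |7+ 9|
  = 8 + 16
  = 24

24


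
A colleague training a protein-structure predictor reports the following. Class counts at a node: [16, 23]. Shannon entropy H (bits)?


Probabilities: [16/39, 23/39] ≈ [0.4103, 0.5897]
H = -((16/39)·log₂(16/39) + (23/39)·log₂(23/39))
  = 0.9766 bits

0.9766 bits


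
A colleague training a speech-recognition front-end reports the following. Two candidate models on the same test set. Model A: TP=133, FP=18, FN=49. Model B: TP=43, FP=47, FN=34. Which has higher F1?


Model A: P=133/151=0.8808, R=133/182=0.7308, F1=2PR/(P+R)=2TP/(2TP+FP+FN)=266/333=0.7988
Model B: P=43/90=0.4778, R=43/77=0.5584, F1=2PR/(P+R)=2TP/(2TP+FP+FN)=86/167=0.515
0.7988 > 0.515 → Model A

Model A


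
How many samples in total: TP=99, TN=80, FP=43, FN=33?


Total = TP + TN + FP + FN
= 99 + 80 + 43 + 33
= 255
(Predicted positive: 142, predicted negative: 113)

255


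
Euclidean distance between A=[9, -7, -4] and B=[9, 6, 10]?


d = √((9-9)² + (-7-6)² + (-4-10)²)
  = √(0 + 169 + 196)
  = √365 = 19.105

19.105


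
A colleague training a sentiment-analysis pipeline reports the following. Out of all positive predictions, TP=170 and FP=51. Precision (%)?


Precision = TP/(TP+FP)
= 170/(170+51)
= 170/221 = 76.92%

76.92%


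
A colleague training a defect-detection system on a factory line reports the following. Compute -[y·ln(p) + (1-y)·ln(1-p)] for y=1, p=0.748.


BCE = -[y·ln(p) + (1-y)·ln(1-p)]
= -1·ln(0.748) - 0
= -ln(0.748) = 0.2904

0.2904


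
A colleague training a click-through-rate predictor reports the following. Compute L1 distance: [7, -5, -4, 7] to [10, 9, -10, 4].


d = |7-10| + |-5-9| + |-4+ 10| + |7-4|
  = 3 + 14 + 6 + 3
  = 26

26


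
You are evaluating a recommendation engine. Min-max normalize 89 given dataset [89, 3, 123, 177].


min=3, max=177
(89-3)/(177-3) = 86/174 = 0.4943

0.4943


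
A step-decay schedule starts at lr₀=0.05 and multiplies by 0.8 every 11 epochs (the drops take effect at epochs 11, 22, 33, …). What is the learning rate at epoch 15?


n_drops = ⌊15/11⌋ = 1
lr = 0.05·0.8^1 = 0.05·0.8 = 0.04

0.04


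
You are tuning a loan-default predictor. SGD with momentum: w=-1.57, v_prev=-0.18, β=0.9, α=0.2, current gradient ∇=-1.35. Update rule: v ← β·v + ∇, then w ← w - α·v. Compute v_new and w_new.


v_new = 0.9·-0.18 - 1.35 = -0.162 - 1.35 = -1.512
w_new = -1.57 - 0.2·-1.512 = -1.57 + 0.3024 = -1.2676

v_new=-1.512, w_new=-1.2676


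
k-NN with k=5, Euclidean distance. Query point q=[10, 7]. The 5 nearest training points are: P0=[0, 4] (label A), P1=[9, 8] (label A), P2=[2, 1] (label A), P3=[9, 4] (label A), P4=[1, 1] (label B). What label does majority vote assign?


d(q,P0) = 10.4403  (label A)
d(q,P1) = 1.4142  (label A)
d(q,P2) = 10.0  (label A)
d(q,P3) = 3.1623  (label A)
d(q,P4) = 10.8167  (label B)
Votes: A=4, B=1
Majority → A

A


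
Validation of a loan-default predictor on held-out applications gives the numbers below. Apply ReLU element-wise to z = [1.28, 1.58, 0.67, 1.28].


ReLU(1.28) = max(0, 1.28) = 1.28
ReLU(1.58) = max(0, 1.58) = 1.58
ReLU(0.67) = max(0, 0.67) = 0.67
ReLU(1.28) = max(0, 1.28) = 1.28
result = [1.28, 1.58, 0.67, 1.28]

[1.28, 1.58, 0.67, 1.28]


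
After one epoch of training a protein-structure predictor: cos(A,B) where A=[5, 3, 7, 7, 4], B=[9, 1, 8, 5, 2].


A·B = 5·9 + 3·1 + 7·8 + 7·5 + 4·2 = 147
‖A‖ = √148 = 12.1655, ‖B‖ = √175 = 13.2288
cos = 147/(√148·√175) = 147/√25900 = 0.9134

0.9134


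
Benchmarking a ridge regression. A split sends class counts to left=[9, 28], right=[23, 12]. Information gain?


Parent = [32, 40], H_parent = 0.9911
H_left = 0.8004 (n=37), H_right = 0.9275 (n=35)
H_children = (37/72)·0.8004 + (35/72)·0.9275 = 0.8622
IG = 0.9911 - 0.8622 = 0.1289

0.1289


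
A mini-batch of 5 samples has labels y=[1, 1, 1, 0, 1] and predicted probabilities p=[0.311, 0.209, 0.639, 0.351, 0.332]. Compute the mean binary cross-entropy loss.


L[0] = -ln(0.311) = 1.168
L[1] = -ln(0.209) = 1.5654
L[2] = -ln(0.639) = 0.4479
L[3] = -ln(1-0.351) = -ln(0.649) = 0.4323
L[4] = -ln(0.332) = 1.1026
mean = (1.168 + 1.5654 + 0.4479 + 0.4323 + 1.1026)/5 = 0.9432

0.9432


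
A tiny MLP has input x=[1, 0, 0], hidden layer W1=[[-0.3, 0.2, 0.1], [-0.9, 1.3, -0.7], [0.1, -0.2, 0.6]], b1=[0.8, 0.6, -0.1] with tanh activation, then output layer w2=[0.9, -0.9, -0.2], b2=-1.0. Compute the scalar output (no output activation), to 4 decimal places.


z1[0] = (-0.3)·(1) + (0.2)·(0) + (0.1)·(0) + 0.8 = 0.5
z1[1] = (-0.9)·(1) + (1.3)·(0) + (-0.7)·(0) + 0.6 = -0.3
z1[2] = (0.1)·(1) + (-0.2)·(0) + (0.6)·(0) - 0.1 = 0.0
h = tanh(z1) = [0.4621, -0.2913, 0.0]
output = (0.9)·(0.4621) + (-0.9)·(-0.2913) + (-0.2)·(0.0) - 1.0 = -0.3219

-0.3219


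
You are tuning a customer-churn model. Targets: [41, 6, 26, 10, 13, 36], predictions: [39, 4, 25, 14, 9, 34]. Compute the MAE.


Absolute errors: |41-39|=2, |6-4|=2, |26-25|=1, |10-14|=4, |13-9|=4, |36-34|=2
Sum = 15
MAE = 15/6 = 5/2

5/2


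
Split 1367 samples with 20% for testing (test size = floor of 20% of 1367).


Test = ⌊1367·20/100⌋ = 273
Train = 1367 - 273 = 1094

Train: 1094, Test: 273


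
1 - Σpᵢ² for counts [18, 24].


Probabilities: [18/42, 24/42] ≈ [0.4286, 0.5714]
Σpᵢ² = (324 + 576)/42² = 900/1764
Gini = 1 - Σpᵢ² = 1 - 900/1764 = 0.4898

0.4898


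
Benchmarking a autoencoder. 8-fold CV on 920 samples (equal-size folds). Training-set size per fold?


Fold size = 920/8 = 115
Training per fold = 920 - 115 = 805

805


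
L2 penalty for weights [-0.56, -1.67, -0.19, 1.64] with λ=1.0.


‖w‖₂² = (-0.56)² + (-1.67)² + (-0.19)² + (1.64)²
     = 0.3136 + 2.7889 + 0.0361 + 2.6896
     = 5.8282
λ·‖w‖₂² = 1.0·5.8282 = 5.8282

5.8282


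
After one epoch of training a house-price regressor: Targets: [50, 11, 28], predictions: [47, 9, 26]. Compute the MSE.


Squared errors: (50-47)²=9, (11-9)²=4, (28-26)²=4
Sum = 17
MSE = 17/3 = 17/3

17/3


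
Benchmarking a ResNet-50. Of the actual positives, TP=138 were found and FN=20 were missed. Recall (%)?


Recall = TP/(TP+FN)
= 138/(138+20)
= 138/158 = 87.34%

87.34%


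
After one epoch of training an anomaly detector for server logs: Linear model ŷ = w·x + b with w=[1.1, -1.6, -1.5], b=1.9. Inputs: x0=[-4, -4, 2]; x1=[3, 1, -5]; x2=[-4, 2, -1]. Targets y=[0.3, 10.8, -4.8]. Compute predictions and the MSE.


ŷ0 = (1.1)·(-4) + (-1.6)·(-4) + (-1.5)·(2) + 1.9 = 0.9
ŷ1 = (1.1)·(3) + (-1.6)·(1) + (-1.5)·(-5) + 1.9 = 11.1
ŷ2 = (1.1)·(-4) + (-1.6)·(2) + (-1.5)·(-1) + 1.9 = -4.2
errors² = [0.36, 0.09, 0.36]
MSE = 0.8100/3 = 0.27

0.27


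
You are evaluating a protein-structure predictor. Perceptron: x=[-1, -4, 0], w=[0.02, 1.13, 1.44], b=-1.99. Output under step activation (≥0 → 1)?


z = (-1)·(0.02) + (-4)·(1.13) + (0)·(1.44) - 1.99
  = -6.53
step(z) = 0 (z<0)

0


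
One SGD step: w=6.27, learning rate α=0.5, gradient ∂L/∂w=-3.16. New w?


w_new = w - α·∇
= 6.27 - 0.5·-3.16
= 6.27 + 1.58
= 7.85

7.85


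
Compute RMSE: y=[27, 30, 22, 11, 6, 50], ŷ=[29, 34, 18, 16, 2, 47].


MSE = 86/6 = 14.3333
RMSE = √(86/6) = 3.7859

3.7859


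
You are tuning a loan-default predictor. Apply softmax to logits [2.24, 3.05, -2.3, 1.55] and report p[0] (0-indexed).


Exponentials: e^2.24=9.3933, e^3.05=21.1153, e^-2.3=0.1003, e^1.55=4.7115
Sum = 35.3204
Softmax = [0.2659, 0.5978, 0.0028, 0.1334]
p[0] = 9.3933/35.3204 = 0.2659

0.2659


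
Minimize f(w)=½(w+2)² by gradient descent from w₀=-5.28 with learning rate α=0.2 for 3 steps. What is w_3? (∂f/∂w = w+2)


step 1: grad = -5.28+2 = -3.28; w = -5.28 - 0.2·(-3.28) = -4.624
step 2: grad = -4.624+2 = -2.624; w = -4.624 - 0.2·(-2.624) = -4.0992
step 3: grad = -4.0992+2 = -2.0992; w = -4.0992 - 0.2·(-2.0992) = -3.67936

-3.67936


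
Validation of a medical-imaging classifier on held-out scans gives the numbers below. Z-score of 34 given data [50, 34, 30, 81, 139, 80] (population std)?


μ = 69, σ = 37.1304
z = (34 - 69)/37.1304 = -0.9426

-0.9426


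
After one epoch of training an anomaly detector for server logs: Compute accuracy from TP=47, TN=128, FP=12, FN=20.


Accuracy = (TP+TN)/(TP+TN+FP+FN)
= (47+128)/(207)
= 175/207 = 84.54%

84.54%


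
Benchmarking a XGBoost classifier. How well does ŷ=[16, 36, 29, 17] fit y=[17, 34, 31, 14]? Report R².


ȳ = 24
SS_res = Σ(y-ŷ)² = 18
SS_tot = Σ(y-ȳ)² = 298
R² = 1 - SS_res/SS_tot = 1 - 0.0604 = 0.9396

0.9396


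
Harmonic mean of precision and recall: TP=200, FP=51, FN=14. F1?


Precision = 200/251 = 0.7968
Recall = 200/214 = 0.9346
F1 = 2·P·R/(P+R) = 2·TP/(2·TP+FP+FN) = 400/(400+51+14) = 400/465 = 0.8602

0.8602


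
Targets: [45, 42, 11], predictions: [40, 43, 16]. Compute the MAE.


Absolute errors: |45-40|=5, |42-43|=1, |11-16|=5
Sum = 11
MAE = 11/3 = 11/3

11/3


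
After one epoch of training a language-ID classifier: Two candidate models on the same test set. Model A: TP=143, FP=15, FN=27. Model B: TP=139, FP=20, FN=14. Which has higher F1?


Model A: P=143/158=0.9051, R=143/170=0.8412, F1=2PR/(P+R)=2TP/(2TP+FP+FN)=286/328=0.872
Model B: P=139/159=0.8742, R=139/153=0.9085, F1=2PR/(P+R)=2TP/(2TP+FP+FN)=278/312=0.891
0.872 < 0.891 → Model B

Model B


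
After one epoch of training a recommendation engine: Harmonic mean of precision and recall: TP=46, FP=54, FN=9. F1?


Precision = 46/100 = 0.46
Recall = 46/55 = 0.8364
F1 = 2·P·R/(P+R) = 2·TP/(2·TP+FP+FN) = 92/(92+54+9) = 92/155 = 0.5935

0.5935


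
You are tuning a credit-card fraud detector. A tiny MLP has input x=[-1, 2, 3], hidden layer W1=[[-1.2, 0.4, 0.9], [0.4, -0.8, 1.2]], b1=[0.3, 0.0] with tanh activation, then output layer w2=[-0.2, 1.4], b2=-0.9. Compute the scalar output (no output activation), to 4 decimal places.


z1[0] = (-1.2)·(-1) + (0.4)·(2) + (0.9)·(3) + 0.3 = 5.0
z1[1] = (0.4)·(-1) + (-0.8)·(2) + (1.2)·(3) + 0.0 = 1.6
h = tanh(z1) = [0.9999, 0.9217]
output = (-0.2)·(0.9999) + (1.4)·(0.9217) - 0.9 = 0.1904

0.1904


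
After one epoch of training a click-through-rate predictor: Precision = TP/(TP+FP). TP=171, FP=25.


Precision = TP/(TP+FP)
= 171/(171+25)
= 171/196 = 87.24%

87.24%


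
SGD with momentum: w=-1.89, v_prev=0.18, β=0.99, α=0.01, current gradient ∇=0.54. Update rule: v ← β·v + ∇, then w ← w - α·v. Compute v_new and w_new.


v_new = 0.99·0.18 + 0.54 = 0.1782 + 0.54 = 0.7182
w_new = -1.89 - 0.01·0.7182 = -1.89 - 0.007182 = -1.897182

v_new=0.7182, w_new=-1.897182


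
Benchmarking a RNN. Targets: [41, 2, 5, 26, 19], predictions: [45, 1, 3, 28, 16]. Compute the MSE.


Squared errors: (41-45)²=16, (2-1)²=1, (5-3)²=4, (26-28)²=4, (19-16)²=9
Sum = 34
MSE = 34/5 = 34/5

34/5


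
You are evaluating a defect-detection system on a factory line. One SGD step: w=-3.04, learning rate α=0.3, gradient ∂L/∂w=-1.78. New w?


w_new = w - α·∇
= -3.04 - 0.3·-1.78
= -3.04 + 0.534
= -2.506

-2.506


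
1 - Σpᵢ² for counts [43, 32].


Probabilities: [43/75, 32/75] ≈ [0.5733, 0.4267]
Σpᵢ² = (1849 + 1024)/75² = 2873/5625
Gini = 1 - Σpᵢ² = 1 - 2873/5625 = 0.4892

0.4892


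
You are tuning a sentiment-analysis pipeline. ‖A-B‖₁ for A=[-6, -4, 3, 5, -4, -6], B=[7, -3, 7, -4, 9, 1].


d = |-6-7| + |-4+ 3| + |3-7| + |5+ 4| + |-4-9| + |-6-1|
  = 13 + 1 + 4 + 9 + 13 + 7
  = 47

47


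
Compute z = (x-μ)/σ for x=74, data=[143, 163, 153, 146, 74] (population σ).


μ = 135.8, σ = 31.6569
z = (74 - 135.8)/31.6569 = -1.9522

-1.9522


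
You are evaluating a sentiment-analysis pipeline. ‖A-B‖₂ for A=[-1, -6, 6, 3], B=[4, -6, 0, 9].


d = √((-1-4)² + (-6+ 6)² + (6-0)² + (3-9)²)
  = √(25 + 0 + 36 + 36)
  = √97 = 9.8489

9.8489


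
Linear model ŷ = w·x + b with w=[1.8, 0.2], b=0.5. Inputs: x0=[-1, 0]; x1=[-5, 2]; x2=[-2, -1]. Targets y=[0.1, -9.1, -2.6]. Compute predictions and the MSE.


ŷ0 = (1.8)·(-1) + (0.2)·(0) + 0.5 = -1.3
ŷ1 = (1.8)·(-5) + (0.2)·(2) + 0.5 = -8.1
ŷ2 = (1.8)·(-2) + (0.2)·(-1) + 0.5 = -3.3
errors² = [1.96, 1.0, 0.49]
MSE = 3.4500/3 = 1.15

1.15


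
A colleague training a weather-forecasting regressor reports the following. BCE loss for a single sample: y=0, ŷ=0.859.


BCE = -[y·ln(p) + (1-y)·ln(1-p)]
= -0 - 1·ln(1-0.859)
= -ln(0.141) = 1.959

1.959


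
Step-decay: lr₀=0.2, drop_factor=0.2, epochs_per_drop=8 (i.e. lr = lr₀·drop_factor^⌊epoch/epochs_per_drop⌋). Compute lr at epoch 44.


n_drops = ⌊44/8⌋ = 5
lr = 0.2·0.2^5 = 0.2·0.00032 = 0.000064

0.000064


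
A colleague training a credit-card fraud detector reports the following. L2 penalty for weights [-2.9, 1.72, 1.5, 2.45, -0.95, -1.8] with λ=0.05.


‖w‖₂² = (-2.9)² + (1.72)² + (1.5)² + (2.45)² + (-0.95)² + (-1.8)²
     = 8.41 + 2.9584 + 2.25 + 6.0025 + 0.9025 + 3.24
     = 23.7634
λ·‖w‖₂² = 0.05·23.7634 = 1.18817

1.18817


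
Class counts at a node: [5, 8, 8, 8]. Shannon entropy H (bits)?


Probabilities: [5/29, 8/29, 8/29, 8/29] ≈ [0.1724, 0.2759, 0.2759, 0.2759]
H = -((5/29)·log₂(5/29) + (8/29)·log₂(8/29) + (8/29)·log₂(8/29) + (8/29)·log₂(8/29))
  = 1.9749 bits

1.9749 bits


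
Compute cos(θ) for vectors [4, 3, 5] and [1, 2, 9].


A·B = 4·1 + 3·2 + 5·9 = 55
‖A‖ = √50 = 7.0711, ‖B‖ = √86 = 9.2736
cos = 55/(√50·√86) = 55/√4300 = 0.8387

0.8387


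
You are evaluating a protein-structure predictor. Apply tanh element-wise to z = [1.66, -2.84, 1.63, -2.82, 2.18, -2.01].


tanh(1.66) = 0.9302
tanh(-2.84) = -0.9932
tanh(1.63) = 0.9261
tanh(-2.82) = -0.9929
tanh(2.18) = 0.9748
tanh(-2.01) = -0.9647
result = [0.9302, -0.9932, 0.9261, -0.9929, 0.9748, -0.9647]

[0.9302, -0.9932, 0.9261, -0.9929, 0.9748, -0.9647]


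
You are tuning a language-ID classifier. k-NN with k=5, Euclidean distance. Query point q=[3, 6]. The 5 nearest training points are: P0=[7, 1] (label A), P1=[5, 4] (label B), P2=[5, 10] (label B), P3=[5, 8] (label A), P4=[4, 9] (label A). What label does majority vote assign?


d(q,P0) = 6.4031  (label A)
d(q,P1) = 2.8284  (label B)
d(q,P2) = 4.4721  (label B)
d(q,P3) = 2.8284  (label A)
d(q,P4) = 3.1623  (label A)
Votes: A=3, B=2
Majority → A

A


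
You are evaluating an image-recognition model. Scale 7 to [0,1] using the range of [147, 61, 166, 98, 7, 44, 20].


min=7, max=166
(7-7)/(166-7) = 0/159 = 0.0

0.0


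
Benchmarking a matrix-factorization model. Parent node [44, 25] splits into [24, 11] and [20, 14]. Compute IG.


Parent = [44, 25], H_parent = 0.9446
H_left = 0.8981 (n=35), H_right = 0.9774 (n=34)
H_children = (35/69)·0.8981 + (34/69)·0.9774 = 0.9372
IG = 0.9446 - 0.9372 = 0.0074

0.0074


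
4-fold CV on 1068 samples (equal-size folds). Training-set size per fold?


Fold size = 1068/4 = 267
Training per fold = 1068 - 267 = 801

801


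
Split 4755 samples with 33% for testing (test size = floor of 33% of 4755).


Test = ⌊4755·33/100⌋ = 1569
Train = 4755 - 1569 = 3186

Train: 3186, Test: 1569


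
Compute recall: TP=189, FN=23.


Recall = TP/(TP+FN)
= 189/(189+23)
= 189/212 = 89.15%

89.15%


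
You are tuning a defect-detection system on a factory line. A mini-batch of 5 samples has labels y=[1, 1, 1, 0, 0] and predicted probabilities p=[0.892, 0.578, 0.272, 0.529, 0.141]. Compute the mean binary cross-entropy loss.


L[0] = -ln(0.892) = 0.1143
L[1] = -ln(0.578) = 0.5482
L[2] = -ln(0.272) = 1.302
L[3] = -ln(1-0.529) = -ln(0.471) = 0.7529
L[4] = -ln(1-0.141) = -ln(0.859) = 0.152
mean = (0.1143 + 0.5482 + 1.302 + 0.7529 + 0.152)/5 = 0.5739

0.5739


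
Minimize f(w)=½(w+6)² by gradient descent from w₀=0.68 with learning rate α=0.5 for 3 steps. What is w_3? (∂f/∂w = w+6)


step 1: grad = 0.68+6 = 6.68; w = 0.68 - 0.5·(6.68) = -2.66
step 2: grad = -2.66+6 = 3.34; w = -2.66 - 0.5·(3.34) = -4.33
step 3: grad = -4.33+6 = 1.67; w = -4.33 - 0.5·(1.67) = -5.165

-5.165


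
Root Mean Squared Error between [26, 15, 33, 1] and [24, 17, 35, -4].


MSE = 37/4 = 9.25
RMSE = √(37/4) = 3.0414

3.0414


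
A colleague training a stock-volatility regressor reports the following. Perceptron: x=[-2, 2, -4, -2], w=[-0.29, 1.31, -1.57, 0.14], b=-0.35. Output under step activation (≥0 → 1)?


z = (-2)·(-0.29) + (2)·(1.31) + (-4)·(-1.57) + (-2)·(0.14) - 0.35
  = 8.85
step(z) = 1 (z≥0)

1


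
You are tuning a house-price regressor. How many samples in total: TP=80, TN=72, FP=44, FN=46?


Total = TP + TN + FP + FN
= 80 + 72 + 44 + 46
= 242
(Predicted positive: 124, predicted negative: 118)

242


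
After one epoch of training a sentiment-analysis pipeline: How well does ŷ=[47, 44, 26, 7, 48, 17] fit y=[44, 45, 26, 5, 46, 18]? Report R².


ȳ = 30.6667
SS_res = Σ(y-ŷ)² = 19
SS_tot = Σ(y-ȳ)² = 1459.33
R² = 1 - SS_res/SS_tot = 1 - 0.013 = 0.987

0.987


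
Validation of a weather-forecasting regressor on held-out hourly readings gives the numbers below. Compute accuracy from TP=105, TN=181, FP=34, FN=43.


Accuracy = (TP+TN)/(TP+TN+FP+FN)
= (105+181)/(363)
= 286/363 = 78.79%

78.79%


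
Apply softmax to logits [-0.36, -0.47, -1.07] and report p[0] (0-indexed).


Exponentials: e^-0.36=0.6977, e^-0.47=0.625, e^-1.07=0.343
Sum = 1.6657
Softmax = [0.4189, 0.3752, 0.2059]
p[0] = 0.6977/1.6657 = 0.4189

0.4189


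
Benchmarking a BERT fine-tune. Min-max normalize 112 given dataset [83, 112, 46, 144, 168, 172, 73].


min=46, max=172
(112-46)/(172-46) = 66/126 = 0.5238

0.5238


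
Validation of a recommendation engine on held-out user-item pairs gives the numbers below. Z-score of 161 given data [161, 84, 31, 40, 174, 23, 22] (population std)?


μ = 76.4286, σ = 60.8719
z = (161 - 76.4286)/60.8719 = 1.3893

1.3893


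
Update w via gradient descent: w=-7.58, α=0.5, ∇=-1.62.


w_new = w - α·∇
= -7.58 - 0.5·-1.62
= -7.58 + 0.81
= -6.77

-6.77


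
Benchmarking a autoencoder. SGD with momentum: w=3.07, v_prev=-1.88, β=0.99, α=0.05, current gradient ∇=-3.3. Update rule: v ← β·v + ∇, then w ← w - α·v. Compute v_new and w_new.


v_new = 0.99·-1.88 - 3.3 = -1.8612 - 3.3 = -5.1612
w_new = 3.07 - 0.05·-5.1612 = 3.07 + 0.25806 = 3.32806

v_new=-5.1612, w_new=3.32806


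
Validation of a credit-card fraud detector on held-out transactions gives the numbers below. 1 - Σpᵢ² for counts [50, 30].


Probabilities: [50/80, 30/80] ≈ [0.625, 0.375]
Σpᵢ² = (2500 + 900)/80² = 3400/6400
Gini = 1 - Σpᵢ² = 1 - 3400/6400 = 0.4688

0.4688


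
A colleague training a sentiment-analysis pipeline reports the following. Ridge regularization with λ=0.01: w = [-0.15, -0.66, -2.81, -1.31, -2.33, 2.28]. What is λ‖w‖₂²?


‖w‖₂² = (-0.15)² + (-0.66)² + (-2.81)² + (-1.31)² + (-2.33)² + (2.28)²
     = 0.0225 + 0.4356 + 7.8961 + 1.7161 + 5.4289 + 5.1984
     = 20.6976
λ·‖w‖₂² = 0.01·20.6976 = 0.206976

0.206976


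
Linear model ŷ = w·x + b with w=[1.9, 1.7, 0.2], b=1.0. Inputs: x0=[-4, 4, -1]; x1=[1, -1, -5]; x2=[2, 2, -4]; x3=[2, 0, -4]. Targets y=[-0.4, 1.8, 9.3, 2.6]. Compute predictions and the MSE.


ŷ0 = (1.9)·(-4) + (1.7)·(4) + (0.2)·(-1) + 1.0 = 0.0
ŷ1 = (1.9)·(1) + (1.7)·(-1) + (0.2)·(-5) + 1.0 = 0.2
ŷ2 = (1.9)·(2) + (1.7)·(2) + (0.2)·(-4) + 1.0 = 7.4
ŷ3 = (1.9)·(2) + (1.7)·(0) + (0.2)·(-4) + 1.0 = 4.0
errors² = [0.16, 2.56, 3.61, 1.96]
MSE = 8.2900/4 = 2.0725

2.0725


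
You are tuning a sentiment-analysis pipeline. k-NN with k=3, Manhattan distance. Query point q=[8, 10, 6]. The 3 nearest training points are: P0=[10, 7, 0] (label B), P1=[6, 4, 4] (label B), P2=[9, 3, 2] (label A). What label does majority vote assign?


d(q,P0) = 11  (label B)
d(q,P1) = 10  (label B)
d(q,P2) = 12  (label A)
Votes: A=1, B=2
Majority → B

B


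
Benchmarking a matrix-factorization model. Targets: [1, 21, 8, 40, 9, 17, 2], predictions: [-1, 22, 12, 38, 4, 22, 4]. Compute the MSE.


Squared errors: (1+ 1)²=4, (21-22)²=1, (8-12)²=16, (40-38)²=4, (9-4)²=25, (17-22)²=25, (2-4)²=4
Sum = 79
MSE = 79/7 = 79/7

79/7


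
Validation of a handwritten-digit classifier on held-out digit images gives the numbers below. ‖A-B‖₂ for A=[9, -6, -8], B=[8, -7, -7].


d = √((9-8)² + (-6+ 7)² + (-8+ 7)²)
  = √(1 + 1 + 1)
  = √3 = 1.7321

1.7321


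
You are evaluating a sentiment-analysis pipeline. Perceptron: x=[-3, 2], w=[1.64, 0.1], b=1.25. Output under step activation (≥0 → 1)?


z = (-3)·(1.64) + (2)·(0.1) + 1.25
  = -3.47
step(z) = 0 (z<0)

0


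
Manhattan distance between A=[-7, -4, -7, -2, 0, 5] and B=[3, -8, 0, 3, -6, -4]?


d = |-7-3| + |-4+ 8| + |-7-0| + |-2-3| + |0+ 6| + |5+ 4|
  = 10 + 4 + 7 + 5 + 6 + 9
  = 41

41


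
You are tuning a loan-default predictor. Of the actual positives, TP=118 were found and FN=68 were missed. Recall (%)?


Recall = TP/(TP+FN)
= 118/(118+68)
= 118/186 = 63.44%

63.44%


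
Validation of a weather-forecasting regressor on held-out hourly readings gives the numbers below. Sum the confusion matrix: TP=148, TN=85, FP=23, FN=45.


Total = TP + TN + FP + FN
= 148 + 85 + 23 + 45
= 301
(Predicted positive: 171, predicted negative: 130)

301


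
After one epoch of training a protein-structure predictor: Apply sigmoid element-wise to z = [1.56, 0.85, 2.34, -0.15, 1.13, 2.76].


σ(1.56) = 1/(1+e^-1.56) = 0.8264
σ(0.85) = 1/(1+e^-0.85) = 0.7006
σ(2.34) = 1/(1+e^-2.34) = 0.9121
σ(-0.15) = 1/(1+e^0.15) = 0.4626
σ(1.13) = 1/(1+e^-1.13) = 0.7558
σ(2.76) = 1/(1+e^-2.76) = 0.9405
result = [0.8264, 0.7006, 0.9121, 0.4626, 0.7558, 0.9405]

[0.8264, 0.7006, 0.9121, 0.4626, 0.7558, 0.9405]


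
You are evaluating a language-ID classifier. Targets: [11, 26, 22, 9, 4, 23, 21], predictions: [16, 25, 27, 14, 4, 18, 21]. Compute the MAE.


Absolute errors: |11-16|=5, |26-25|=1, |22-27|=5, |9-14|=5, |4-4|=0, |23-18|=5, |21-21|=0
Sum = 21
MAE = 21/7 = 3

3


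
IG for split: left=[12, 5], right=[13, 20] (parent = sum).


Parent = [25, 25], H_parent = 1
H_left = 0.874 (n=17), H_right = 0.9673 (n=33)
H_children = (17/50)·0.874 + (33/50)·0.9673 = 0.9356
IG = 1 - 0.9356 = 0.0644

0.0644


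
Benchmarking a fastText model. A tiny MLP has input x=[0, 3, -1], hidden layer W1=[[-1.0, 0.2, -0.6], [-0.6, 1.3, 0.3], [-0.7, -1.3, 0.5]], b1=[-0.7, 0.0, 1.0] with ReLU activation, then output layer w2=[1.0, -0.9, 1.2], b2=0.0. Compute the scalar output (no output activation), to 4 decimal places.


z1[0] = (-1.0)·(0) + (0.2)·(3) + (-0.6)·(-1) - 0.7 = 0.5
z1[1] = (-0.6)·(0) + (1.3)·(3) + (0.3)·(-1) + 0.0 = 3.6
z1[2] = (-0.7)·(0) + (-1.3)·(3) + (0.5)·(-1) + 1.0 = -3.4
h = ReLU(z1) = [0.5, 3.6, 0.0]
output = (1.0)·(0.5) + (-0.9)·(3.6) + (1.2)·(0.0) + 0.0 = -2.74

-2.74


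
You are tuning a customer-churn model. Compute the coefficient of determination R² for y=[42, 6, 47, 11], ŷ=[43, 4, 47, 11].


ȳ = 26.5
SS_res = Σ(y-ŷ)² = 5
SS_tot = Σ(y-ȳ)² = 1321
R² = 1 - SS_res/SS_tot = 1 - 0.0038 = 0.9962

0.9962


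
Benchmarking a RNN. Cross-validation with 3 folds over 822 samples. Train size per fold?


Fold size = 822/3 = 274
Training per fold = 822 - 274 = 548

548


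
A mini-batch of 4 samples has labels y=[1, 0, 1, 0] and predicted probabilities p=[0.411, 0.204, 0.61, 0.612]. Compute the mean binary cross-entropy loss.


L[0] = -ln(0.411) = 0.8892
L[1] = -ln(1-0.204) = -ln(0.796) = 0.2282
L[2] = -ln(0.61) = 0.4943
L[3] = -ln(1-0.612) = -ln(0.388) = 0.9467
mean = (0.8892 + 0.2282 + 0.4943 + 0.9467)/4 = 0.6396

0.6396


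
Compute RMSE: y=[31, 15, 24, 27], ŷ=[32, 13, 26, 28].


MSE = 10/4 = 2.5
RMSE = √(10/4) = 1.5811

1.5811


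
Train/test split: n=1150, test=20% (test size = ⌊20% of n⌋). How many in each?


Test = ⌊1150·20/100⌋ = 230
Train = 1150 - 230 = 920

Train: 920, Test: 230


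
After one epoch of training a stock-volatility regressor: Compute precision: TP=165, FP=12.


Precision = TP/(TP+FP)
= 165/(165+12)
= 165/177 = 93.22%

93.22%


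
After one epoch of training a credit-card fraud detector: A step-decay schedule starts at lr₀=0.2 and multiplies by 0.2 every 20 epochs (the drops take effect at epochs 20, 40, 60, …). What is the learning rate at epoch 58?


n_drops = ⌊58/20⌋ = 2
lr = 0.2·0.2^2 = 0.2·0.04 = 0.008

0.008


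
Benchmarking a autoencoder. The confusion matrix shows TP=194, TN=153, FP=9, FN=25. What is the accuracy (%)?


Accuracy = (TP+TN)/(TP+TN+FP+FN)
= (194+153)/(381)
= 347/381 = 91.08%

91.08%


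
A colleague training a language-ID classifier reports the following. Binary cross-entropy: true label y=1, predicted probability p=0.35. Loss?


BCE = -[y·ln(p) + (1-y)·ln(1-p)]
= -1·ln(0.35) - 0
= -ln(0.35) = 1.0498

1.0498


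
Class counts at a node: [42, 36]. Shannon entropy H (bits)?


Probabilities: [42/78, 36/78] ≈ [0.5385, 0.4615]
H = -((42/78)·log₂(42/78) + (36/78)·log₂(36/78))
  = 0.9957 bits

0.9957 bits


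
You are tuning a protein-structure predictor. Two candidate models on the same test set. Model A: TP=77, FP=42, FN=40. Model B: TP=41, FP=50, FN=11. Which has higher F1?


Model A: P=77/119=0.6471, R=77/117=0.6581, F1=2PR/(P+R)=2TP/(2TP+FP+FN)=154/236=0.6525
Model B: P=41/91=0.4505, R=41/52=0.7885, F1=2PR/(P+R)=2TP/(2TP+FP+FN)=82/143=0.5734
0.6525 > 0.5734 → Model A

Model A


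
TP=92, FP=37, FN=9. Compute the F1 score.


Precision = 92/129 = 0.7132
Recall = 92/101 = 0.9109
F1 = 2·P·R/(P+R) = 2·TP/(2·TP+FP+FN) = 184/(184+37+9) = 184/230 = 0.8

0.8
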